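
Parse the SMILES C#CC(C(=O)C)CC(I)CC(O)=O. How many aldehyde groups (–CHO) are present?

0

Scan the SMILES for the aldehyde motif — none present.
Groups that are present: 1 alkyne, 1 carboxylic acid, 1 ketone.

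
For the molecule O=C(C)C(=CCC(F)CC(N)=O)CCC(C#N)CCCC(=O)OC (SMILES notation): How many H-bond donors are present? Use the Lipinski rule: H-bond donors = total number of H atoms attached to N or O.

2

Donors: find every N or O and count the H atoms it carries.
  atom 1 (O): bond orders sum to 2 → 0 H
  atom 11 (N): bond orders sum to 1 → 2 H
  atom 12 (O): bond orders sum to 2 → 0 H
  atom 17 (N): bond orders sum to 3 → 0 H
  atom 22 (O): bond orders sum to 2 → 0 H
  atom 23 (O): bond orders sum to 2 → 0 H
Lipinski HBD = 2.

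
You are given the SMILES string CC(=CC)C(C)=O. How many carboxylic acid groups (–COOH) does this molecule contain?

0

Scan the SMILES for the carboxylic acid motif — none present.
Groups that are present: 1 alkene, 1 ketone.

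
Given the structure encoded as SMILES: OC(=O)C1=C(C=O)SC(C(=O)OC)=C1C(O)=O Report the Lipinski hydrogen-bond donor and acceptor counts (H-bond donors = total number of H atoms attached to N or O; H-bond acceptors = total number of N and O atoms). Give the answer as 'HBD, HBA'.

2, 7

Donors: find every N or O and count the H atoms it carries.
  atom 1 (O): bond orders sum to 1 → 1 H
  atom 3 (O): bond orders sum to 2 → 0 H
  atom 7 (O): bond orders sum to 2 → 0 H
  atom 11 (O): bond orders sum to 2 → 0 H
  atom 12 (O): bond orders sum to 2 → 0 H
  atom 16 (O): bond orders sum to 1 → 1 H
  atom 17 (O): bond orders sum to 2 → 0 H
Lipinski HBD = 2.
Acceptors: N atoms = 0, O atoms = 7 → HBA = 7.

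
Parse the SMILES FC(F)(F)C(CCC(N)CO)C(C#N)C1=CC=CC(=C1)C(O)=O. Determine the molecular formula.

Walk through each heavy atom and fill implicit hydrogens from standard valence (C 4, N 3, O 2, S 2, halogen 1):
  atom 1: F (halogen, monovalent) → 0 H
  atom 2: C, bond orders sum to 4 (valence 4) → 0 H
  atom 3: F (halogen, monovalent) → 0 H
  atom 4: F (halogen, monovalent) → 0 H
  atom 5: C, bond orders sum to 3 (valence 4) → 1 H
  atom 6: C, bond orders sum to 2 (valence 4) → 2 H
  atom 7: C, bond orders sum to 2 (valence 4) → 2 H
  atom 8: C, bond orders sum to 3 (valence 4) → 1 H
  atom 9: N, bond orders sum to 1 (valence 3) → 2 H
  atom 10: C, bond orders sum to 2 (valence 4) → 2 H
  atom 11: O, bond orders sum to 1 (valence 2) → 1 H
  atom 12: C, bond orders sum to 3 (valence 4) → 1 H
  atom 13: C, bond orders sum to 4 (valence 4) → 0 H
  atom 14: N, bond orders sum to 3 (valence 3) → 0 H
  atom 15: C, bond orders sum to 4 (valence 4) → 0 H
  atom 16: C, bond orders sum to 3 (valence 4) → 1 H
  atom 17: C, bond orders sum to 3 (valence 4) → 1 H
  atom 18: C, bond orders sum to 3 (valence 4) → 1 H
  atom 19: C, bond orders sum to 4 (valence 4) → 0 H
  atom 20: C, bond orders sum to 3 (valence 4) → 1 H
  atom 21: C, bond orders sum to 4 (valence 4) → 0 H
  atom 22: O, bond orders sum to 1 (valence 2) → 1 H
  atom 23: O, bond orders sum to 2 (valence 2) → 0 H
Totals → C:15, H:17, F:3, N:2, O:3.
In Hill order: C15H17F3N2O3.

C15H17F3N2O3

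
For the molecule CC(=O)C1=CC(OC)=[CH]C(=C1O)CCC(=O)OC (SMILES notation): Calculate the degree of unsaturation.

Degree of unsaturation = (number of rings) + (number of π bonds).
Ring closures in the SMILES: 1.
π bonds: 5 double bonds (each 1 DoU) → 5 DoU from unsaturation.
Total DoU = 1 + 5 = 6.

6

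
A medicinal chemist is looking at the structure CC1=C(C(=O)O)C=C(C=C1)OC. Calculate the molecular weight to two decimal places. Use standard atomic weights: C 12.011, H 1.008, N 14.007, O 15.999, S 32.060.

166.18 g/mol

First, the molecular formula is C9H10O3 (counting implicit H from valence).
  C: 9 × 12.011 = 108.099
  H: 10 × 1.008 = 10.080
  O: 3 × 15.999 = 47.997
Sum: 9×12.011 + 10×1.008 + 3×15.999 = 166.176 → 166.18 g/mol.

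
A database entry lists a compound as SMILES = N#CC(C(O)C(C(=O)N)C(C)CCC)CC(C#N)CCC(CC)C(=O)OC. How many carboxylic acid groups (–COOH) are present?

0

Scan the SMILES for the carboxylic acid motif — none present.
Groups that are present: 1 amide, 1 ester, 1 hydroxyl, 2 nitrile.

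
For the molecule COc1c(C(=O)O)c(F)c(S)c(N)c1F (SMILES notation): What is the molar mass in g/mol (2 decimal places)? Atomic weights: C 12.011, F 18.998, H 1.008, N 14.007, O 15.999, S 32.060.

235.20 g/mol

First, the molecular formula is C8H7F2NO3S (counting implicit H from valence).
  C: 8 × 12.011 = 96.088
  F: 2 × 18.998 = 37.996
  H: 7 × 1.008 = 7.056
  N: 1 × 14.007 = 14.007
  O: 3 × 15.999 = 47.997
  S: 1 × 32.060 = 32.060
Sum: 8×12.011 + 2×18.998 + 7×1.008 + 1×14.007 + 3×15.999 + 1×32.060 = 235.204 → 235.20 g/mol.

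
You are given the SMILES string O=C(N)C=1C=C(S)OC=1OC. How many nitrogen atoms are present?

1

Scan the SMILES for N atoms (remember two-letter symbols like Cl and Br are single atoms).
Nitrogen count: 1.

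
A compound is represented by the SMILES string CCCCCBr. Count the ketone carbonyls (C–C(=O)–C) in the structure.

Scan the SMILES for the ketone motif — none present.

0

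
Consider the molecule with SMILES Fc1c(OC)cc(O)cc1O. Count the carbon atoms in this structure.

Count every carbon token in the SMILES (each C, including those in ring-closure positions and inside branches).
Carbon count: 7.

7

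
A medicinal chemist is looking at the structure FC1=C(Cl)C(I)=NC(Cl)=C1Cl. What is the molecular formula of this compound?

Walk through each heavy atom and fill implicit hydrogens from standard valence (C 4, N 3, O 2, S 2, halogen 1):
  atom 1: F (halogen, monovalent) → 0 H
  atom 2: C, bond orders sum to 4 (valence 4) → 0 H
  atom 3: C, bond orders sum to 4 (valence 4) → 0 H
  atom 4: Cl (halogen, monovalent) → 0 H
  atom 5: C, bond orders sum to 4 (valence 4) → 0 H
  atom 6: I (halogen, monovalent) → 0 H
  atom 7: N, bond orders sum to 3 (valence 3) → 0 H
  atom 8: C, bond orders sum to 4 (valence 4) → 0 H
  atom 9: Cl (halogen, monovalent) → 0 H
  atom 10: C, bond orders sum to 4 (valence 4) → 0 H
  atom 11: Cl (halogen, monovalent) → 0 H
Totals → C:5, Cl:3, F:1, I:1, N:1.

C5Cl3FIN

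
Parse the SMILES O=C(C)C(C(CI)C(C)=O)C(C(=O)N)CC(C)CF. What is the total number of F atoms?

1

Scan the SMILES for F atoms (remember two-letter symbols like Cl and Br are single atoms).
Fluorine count: 1.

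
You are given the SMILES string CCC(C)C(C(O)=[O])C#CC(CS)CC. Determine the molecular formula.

Walk through each heavy atom and fill implicit hydrogens from standard valence (C 4, N 3, O 2, S 2, halogen 1):
  atom 1: C, bond orders sum to 1 (valence 4) → 3 H
  atom 2: C, bond orders sum to 2 (valence 4) → 2 H
  atom 3: C, bond orders sum to 3 (valence 4) → 1 H
  atom 4: C, bond orders sum to 1 (valence 4) → 3 H
  atom 5: C, bond orders sum to 3 (valence 4) → 1 H
  atom 6: C, bond orders sum to 4 (valence 4) → 0 H
  atom 7: O, bond orders sum to 1 (valence 2) → 1 H
  atom 8: O with explicit H count 0
  atom 9: C, bond orders sum to 4 (valence 4) → 0 H
  atom 10: C, bond orders sum to 4 (valence 4) → 0 H
  atom 11: C, bond orders sum to 3 (valence 4) → 1 H
  atom 12: C, bond orders sum to 2 (valence 4) → 2 H
  atom 13: S, bond orders sum to 1 (valence 2) → 1 H
  atom 14: C, bond orders sum to 2 (valence 4) → 2 H
  atom 15: C, bond orders sum to 1 (valence 4) → 3 H
Totals → C:12, H:20, O:2, S:1.
In Hill order: C12H20O2S.

C12H20O2S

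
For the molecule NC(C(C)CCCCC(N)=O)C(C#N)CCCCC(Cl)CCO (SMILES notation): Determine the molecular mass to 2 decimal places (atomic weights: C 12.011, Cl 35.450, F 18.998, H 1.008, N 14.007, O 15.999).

First, the molecular formula is C17H32ClN3O2 (counting implicit H from valence).
  C: 17 × 12.011 = 204.187
  Cl: 1 × 35.450 = 35.450
  H: 32 × 1.008 = 32.256
  N: 3 × 14.007 = 42.021
  O: 2 × 15.999 = 31.998
Sum: 17×12.011 + 1×35.450 + 32×1.008 + 3×14.007 + 2×15.999 = 345.912 → 345.91 g/mol.

345.91 g/mol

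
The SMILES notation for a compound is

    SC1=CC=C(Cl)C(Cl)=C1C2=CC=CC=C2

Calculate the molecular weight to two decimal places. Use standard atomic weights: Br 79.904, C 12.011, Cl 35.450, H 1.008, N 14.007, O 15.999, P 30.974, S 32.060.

First, the molecular formula is C12H8Cl2S (counting implicit H from valence).
  C: 12 × 12.011 = 144.132
  Cl: 2 × 35.450 = 70.900
  H: 8 × 1.008 = 8.064
  S: 1 × 32.060 = 32.060
Sum: 12×12.011 + 2×35.450 + 8×1.008 + 1×32.060 = 255.156 → 255.16 g/mol.

255.16 g/mol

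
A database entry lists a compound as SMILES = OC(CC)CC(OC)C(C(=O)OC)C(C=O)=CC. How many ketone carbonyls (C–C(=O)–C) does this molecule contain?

0

Scan the SMILES for the ketone motif — none present.
Groups that are present: 1 aldehyde, 1 alkene, 1 ester, 1 ether, 1 hydroxyl.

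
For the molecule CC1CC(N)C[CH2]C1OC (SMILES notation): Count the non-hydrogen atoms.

Every atom symbol written in the SMILES (organic subset) is one heavy atom; implicit H are not written.
Heavy atoms by element → C:8, N:1, O:1.
Total: 10.

10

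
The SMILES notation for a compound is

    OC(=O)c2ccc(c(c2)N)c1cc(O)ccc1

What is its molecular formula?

Walk through each heavy atom and fill implicit hydrogens from standard valence (C 4, N 3, O 2, S 2, halogen 1); for lowercase aromatic atoms, an aromatic c carries 1 H when it has two neighbours and 0 H with three, and aromatic n carries 0 H:
  atom 1: O, bond orders sum to 1 (valence 2) → 1 H
  atom 2: C, bond orders sum to 4 (valence 4) → 0 H
  atom 3: O, bond orders sum to 2 (valence 2) → 0 H
  atom 4: aromatic c, 3 neighbours → 0 H
  atom 5: aromatic c, 2 neighbours → 1 H
  atom 6: aromatic c, 2 neighbours → 1 H
  atom 7: aromatic c, 3 neighbours → 0 H
  atom 8: aromatic c, 3 neighbours → 0 H
  atom 9: aromatic c, 2 neighbours → 1 H
  atom 10: N, bond orders sum to 1 (valence 3) → 2 H
  atom 11: aromatic c, 3 neighbours → 0 H
  atom 12: aromatic c, 2 neighbours → 1 H
  atom 13: aromatic c, 3 neighbours → 0 H
  atom 14: O, bond orders sum to 1 (valence 2) → 1 H
  atom 15: aromatic c, 2 neighbours → 1 H
  atom 16: aromatic c, 2 neighbours → 1 H
  atom 17: aromatic c, 2 neighbours → 1 H
Totals → C:13, H:11, N:1, O:3.

C13H11NO3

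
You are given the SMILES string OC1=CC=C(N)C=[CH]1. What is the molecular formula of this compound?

C6H7NO

Walk through each heavy atom and fill implicit hydrogens from standard valence (C 4, N 3, O 2, S 2, halogen 1):
  atom 1: O, bond orders sum to 1 (valence 2) → 1 H
  atom 2: C, bond orders sum to 4 (valence 4) → 0 H
  atom 3: C, bond orders sum to 3 (valence 4) → 1 H
  atom 4: C, bond orders sum to 3 (valence 4) → 1 H
  atom 5: C, bond orders sum to 4 (valence 4) → 0 H
  atom 6: N, bond orders sum to 1 (valence 3) → 2 H
  atom 7: C, bond orders sum to 3 (valence 4) → 1 H
  atom 8: C with explicit H count 1
Totals → C:6, H:7, N:1, O:1.
In Hill order: C6H7NO.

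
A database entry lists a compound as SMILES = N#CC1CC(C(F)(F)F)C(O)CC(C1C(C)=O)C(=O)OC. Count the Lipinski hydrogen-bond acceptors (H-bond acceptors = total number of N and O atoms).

5

N atoms: 1; O atoms: 4.
Lipinski HBA = 1 + 4 = 5.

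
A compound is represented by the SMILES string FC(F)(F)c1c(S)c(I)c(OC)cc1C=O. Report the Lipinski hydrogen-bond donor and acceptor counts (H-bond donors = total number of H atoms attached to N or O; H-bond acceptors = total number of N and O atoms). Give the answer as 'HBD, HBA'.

Donors: find every N or O and count the H atoms it carries.
  atom 11 (O): bond orders sum to 2 → 0 H
  atom 16 (O): bond orders sum to 2 → 0 H
Lipinski HBD = 0.
Acceptors: N atoms = 0, O atoms = 2 → HBA = 2.

0, 2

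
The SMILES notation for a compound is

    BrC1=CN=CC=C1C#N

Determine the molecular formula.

Walk through each heavy atom and fill implicit hydrogens from standard valence (C 4, N 3, O 2, S 2, halogen 1):
  atom 1: Br (halogen, monovalent) → 0 H
  atom 2: C, bond orders sum to 4 (valence 4) → 0 H
  atom 3: C, bond orders sum to 3 (valence 4) → 1 H
  atom 4: N, bond orders sum to 3 (valence 3) → 0 H
  atom 5: C, bond orders sum to 3 (valence 4) → 1 H
  atom 6: C, bond orders sum to 3 (valence 4) → 1 H
  atom 7: C, bond orders sum to 4 (valence 4) → 0 H
  atom 8: C, bond orders sum to 4 (valence 4) → 0 H
  atom 9: N, bond orders sum to 3 (valence 3) → 0 H
Totals → C:6, H:3, Br:1, N:2.

C6H3BrN2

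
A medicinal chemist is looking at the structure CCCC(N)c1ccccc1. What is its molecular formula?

C10H15N

Walk through each heavy atom and fill implicit hydrogens from standard valence (C 4, N 3, O 2, S 2, halogen 1); for lowercase aromatic atoms, an aromatic c carries 1 H when it has two neighbours and 0 H with three, and aromatic n carries 0 H:
  atom 1: C, bond orders sum to 1 (valence 4) → 3 H
  atom 2: C, bond orders sum to 2 (valence 4) → 2 H
  atom 3: C, bond orders sum to 2 (valence 4) → 2 H
  atom 4: C, bond orders sum to 3 (valence 4) → 1 H
  atom 5: N, bond orders sum to 1 (valence 3) → 2 H
  atom 6: aromatic c, 3 neighbours → 0 H
  atom 7: aromatic c, 2 neighbours → 1 H
  atom 8: aromatic c, 2 neighbours → 1 H
  atom 9: aromatic c, 2 neighbours → 1 H
  atom 10: aromatic c, 2 neighbours → 1 H
  atom 11: aromatic c, 2 neighbours → 1 H
Totals → C:10, H:15, N:1.
In Hill order: C10H15N.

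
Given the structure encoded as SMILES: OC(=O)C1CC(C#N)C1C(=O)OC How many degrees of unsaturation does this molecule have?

Molecular formula: C8H9NO4.
DoU = (2C + 2 + N − H − X) / 2, where X is the halogen count and O/S are ignored.
    = (2·8 + 2 + 1 − 9 − 0) / 2 = 10 / 2 = 5.

5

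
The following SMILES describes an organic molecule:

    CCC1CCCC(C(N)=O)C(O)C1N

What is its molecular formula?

Walk through each heavy atom and fill implicit hydrogens from standard valence (C 4, N 3, O 2, S 2, halogen 1):
  atom 1: C, bond orders sum to 1 (valence 4) → 3 H
  atom 2: C, bond orders sum to 2 (valence 4) → 2 H
  atom 3: C, bond orders sum to 3 (valence 4) → 1 H
  atom 4: C, bond orders sum to 2 (valence 4) → 2 H
  atom 5: C, bond orders sum to 2 (valence 4) → 2 H
  atom 6: C, bond orders sum to 2 (valence 4) → 2 H
  atom 7: C, bond orders sum to 3 (valence 4) → 1 H
  atom 8: C, bond orders sum to 4 (valence 4) → 0 H
  atom 9: N, bond orders sum to 1 (valence 3) → 2 H
  atom 10: O, bond orders sum to 2 (valence 2) → 0 H
  atom 11: C, bond orders sum to 3 (valence 4) → 1 H
  atom 12: O, bond orders sum to 1 (valence 2) → 1 H
  atom 13: C, bond orders sum to 3 (valence 4) → 1 H
  atom 14: N, bond orders sum to 1 (valence 3) → 2 H
Totals → C:10, H:20, N:2, O:2.
In Hill order: C10H20N2O2.

C10H20N2O2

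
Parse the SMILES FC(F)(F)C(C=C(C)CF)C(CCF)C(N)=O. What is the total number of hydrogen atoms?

Walk through each heavy atom and fill implicit hydrogens from standard valence (C 4, N 3, O 2, S 2, halogen 1):
  atom 1: F (halogen, monovalent) → 0 H
  atom 2: C, bond orders sum to 4 (valence 4) → 0 H
  atom 3: F (halogen, monovalent) → 0 H
  atom 4: F (halogen, monovalent) → 0 H
  atom 5: C, bond orders sum to 3 (valence 4) → 1 H
  atom 6: C, bond orders sum to 3 (valence 4) → 1 H
  atom 7: C, bond orders sum to 4 (valence 4) → 0 H
  atom 8: C, bond orders sum to 1 (valence 4) → 3 H
  atom 9: C, bond orders sum to 2 (valence 4) → 2 H
  atom 10: F (halogen, monovalent) → 0 H
  atom 11: C, bond orders sum to 3 (valence 4) → 1 H
  atom 12: C, bond orders sum to 2 (valence 4) → 2 H
  atom 13: C, bond orders sum to 2 (valence 4) → 2 H
  atom 14: F (halogen, monovalent) → 0 H
  atom 15: C, bond orders sum to 4 (valence 4) → 0 H
  atom 16: N, bond orders sum to 1 (valence 3) → 2 H
  atom 17: O, bond orders sum to 2 (valence 2) → 0 H
Total hydrogens: 14.

14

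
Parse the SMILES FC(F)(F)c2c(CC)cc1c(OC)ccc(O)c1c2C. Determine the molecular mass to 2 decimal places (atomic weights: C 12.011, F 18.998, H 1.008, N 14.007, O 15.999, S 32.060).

First, the molecular formula is C15H15F3O2 (counting implicit H from valence).
  C: 15 × 12.011 = 180.165
  F: 3 × 18.998 = 56.994
  H: 15 × 1.008 = 15.120
  O: 2 × 15.999 = 31.998
Sum: 15×12.011 + 3×18.998 + 15×1.008 + 2×15.999 = 284.277 → 284.28 g/mol.

284.28 g/mol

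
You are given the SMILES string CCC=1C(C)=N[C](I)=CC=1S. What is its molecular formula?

Walk through each heavy atom and fill implicit hydrogens from standard valence (C 4, N 3, O 2, S 2, halogen 1):
  atom 1: C, bond orders sum to 1 (valence 4) → 3 H
  atom 2: C, bond orders sum to 2 (valence 4) → 2 H
  atom 3: C, bond orders sum to 4 (valence 4) → 0 H
  atom 4: C, bond orders sum to 4 (valence 4) → 0 H
  atom 5: C, bond orders sum to 1 (valence 4) → 3 H
  atom 6: N, bond orders sum to 3 (valence 3) → 0 H
  atom 7: C with explicit H count 0
  atom 8: I (halogen, monovalent) → 0 H
  atom 9: C, bond orders sum to 3 (valence 4) → 1 H
  atom 10: C, bond orders sum to 4 (valence 4) → 0 H
  atom 11: S, bond orders sum to 1 (valence 2) → 1 H
Totals → C:8, H:10, I:1, N:1, S:1.

C8H10INS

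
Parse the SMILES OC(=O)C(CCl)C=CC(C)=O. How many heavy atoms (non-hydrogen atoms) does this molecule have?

11

Every atom symbol written in the SMILES (organic subset) is one heavy atom; implicit H are not written.
Heavy atoms by element → C:7, Cl:1, O:3.
Total: 11.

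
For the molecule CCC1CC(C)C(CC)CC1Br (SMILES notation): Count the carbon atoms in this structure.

11

Count every carbon token in the SMILES (each C, including those in ring-closure positions and inside branches).
Carbon count: 11.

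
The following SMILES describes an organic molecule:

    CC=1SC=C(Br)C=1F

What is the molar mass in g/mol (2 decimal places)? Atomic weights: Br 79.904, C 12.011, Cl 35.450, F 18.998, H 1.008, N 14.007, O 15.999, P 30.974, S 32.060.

First, the molecular formula is C5H4BrFS (counting implicit H from valence).
  Br: 1 × 79.904 = 79.904
  C: 5 × 12.011 = 60.055
  F: 1 × 18.998 = 18.998
  H: 4 × 1.008 = 4.032
  S: 1 × 32.060 = 32.060
Sum: 1×79.904 + 5×12.011 + 1×18.998 + 4×1.008 + 1×32.060 = 195.049 → 195.05 g/mol.

195.05 g/mol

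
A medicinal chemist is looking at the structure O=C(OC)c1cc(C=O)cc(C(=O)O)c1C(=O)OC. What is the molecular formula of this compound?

C12H10O7

Walk through each heavy atom and fill implicit hydrogens from standard valence (C 4, N 3, O 2, S 2, halogen 1); for lowercase aromatic atoms, an aromatic c carries 1 H when it has two neighbours and 0 H with three, and aromatic n carries 0 H:
  atom 1: O, bond orders sum to 2 (valence 2) → 0 H
  atom 2: C, bond orders sum to 4 (valence 4) → 0 H
  atom 3: O, bond orders sum to 2 (valence 2) → 0 H
  atom 4: C, bond orders sum to 1 (valence 4) → 3 H
  atom 5: aromatic c, 3 neighbours → 0 H
  atom 6: aromatic c, 2 neighbours → 1 H
  atom 7: aromatic c, 3 neighbours → 0 H
  atom 8: C, bond orders sum to 3 (valence 4) → 1 H
  atom 9: O, bond orders sum to 2 (valence 2) → 0 H
  atom 10: aromatic c, 2 neighbours → 1 H
  atom 11: aromatic c, 3 neighbours → 0 H
  atom 12: C, bond orders sum to 4 (valence 4) → 0 H
  atom 13: O, bond orders sum to 2 (valence 2) → 0 H
  atom 14: O, bond orders sum to 1 (valence 2) → 1 H
  atom 15: aromatic c, 3 neighbours → 0 H
  atom 16: C, bond orders sum to 4 (valence 4) → 0 H
  atom 17: O, bond orders sum to 2 (valence 2) → 0 H
  atom 18: O, bond orders sum to 2 (valence 2) → 0 H
  atom 19: C, bond orders sum to 1 (valence 4) → 3 H
Totals → C:12, H:10, O:7.
In Hill order: C12H10O7.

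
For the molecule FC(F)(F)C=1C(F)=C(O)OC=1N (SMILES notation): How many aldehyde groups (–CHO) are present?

0

Scan the SMILES for the aldehyde motif — none present.
Groups that are present: 1 hydroxyl, 1 primary amine.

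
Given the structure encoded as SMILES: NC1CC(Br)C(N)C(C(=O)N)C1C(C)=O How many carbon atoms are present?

Count every carbon token in the SMILES (each C, including those in ring-closure positions and inside branches).
Carbon count: 9.

9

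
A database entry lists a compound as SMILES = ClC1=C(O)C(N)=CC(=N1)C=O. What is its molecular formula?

C6H5ClN2O2

Walk through each heavy atom and fill implicit hydrogens from standard valence (C 4, N 3, O 2, S 2, halogen 1):
  atom 1: Cl (halogen, monovalent) → 0 H
  atom 2: C, bond orders sum to 4 (valence 4) → 0 H
  atom 3: C, bond orders sum to 4 (valence 4) → 0 H
  atom 4: O, bond orders sum to 1 (valence 2) → 1 H
  atom 5: C, bond orders sum to 4 (valence 4) → 0 H
  atom 6: N, bond orders sum to 1 (valence 3) → 2 H
  atom 7: C, bond orders sum to 3 (valence 4) → 1 H
  atom 8: C, bond orders sum to 4 (valence 4) → 0 H
  atom 9: N, bond orders sum to 3 (valence 3) → 0 H
  atom 10: C, bond orders sum to 3 (valence 4) → 1 H
  atom 11: O, bond orders sum to 2 (valence 2) → 0 H
Totals → C:6, H:5, Cl:1, N:2, O:2.
In Hill order: C6H5ClN2O2.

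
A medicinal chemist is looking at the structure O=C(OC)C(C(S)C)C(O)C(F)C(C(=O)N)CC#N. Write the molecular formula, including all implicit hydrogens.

C11H17FN2O4S

Walk through each heavy atom and fill implicit hydrogens from standard valence (C 4, N 3, O 2, S 2, halogen 1):
  atom 1: O, bond orders sum to 2 (valence 2) → 0 H
  atom 2: C, bond orders sum to 4 (valence 4) → 0 H
  atom 3: O, bond orders sum to 2 (valence 2) → 0 H
  atom 4: C, bond orders sum to 1 (valence 4) → 3 H
  atom 5: C, bond orders sum to 3 (valence 4) → 1 H
  atom 6: C, bond orders sum to 3 (valence 4) → 1 H
  atom 7: S, bond orders sum to 1 (valence 2) → 1 H
  atom 8: C, bond orders sum to 1 (valence 4) → 3 H
  atom 9: C, bond orders sum to 3 (valence 4) → 1 H
  atom 10: O, bond orders sum to 1 (valence 2) → 1 H
  atom 11: C, bond orders sum to 3 (valence 4) → 1 H
  atom 12: F (halogen, monovalent) → 0 H
  atom 13: C, bond orders sum to 3 (valence 4) → 1 H
  atom 14: C, bond orders sum to 4 (valence 4) → 0 H
  atom 15: O, bond orders sum to 2 (valence 2) → 0 H
  atom 16: N, bond orders sum to 1 (valence 3) → 2 H
  atom 17: C, bond orders sum to 2 (valence 4) → 2 H
  atom 18: C, bond orders sum to 4 (valence 4) → 0 H
  atom 19: N, bond orders sum to 3 (valence 3) → 0 H
Totals → C:11, H:17, F:1, N:2, O:4, S:1.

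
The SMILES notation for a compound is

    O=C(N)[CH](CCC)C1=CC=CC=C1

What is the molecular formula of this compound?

Walk through each heavy atom and fill implicit hydrogens from standard valence (C 4, N 3, O 2, S 2, halogen 1):
  atom 1: O, bond orders sum to 2 (valence 2) → 0 H
  atom 2: C, bond orders sum to 4 (valence 4) → 0 H
  atom 3: N, bond orders sum to 1 (valence 3) → 2 H
  atom 4: C with explicit H count 1
  atom 5: C, bond orders sum to 2 (valence 4) → 2 H
  atom 6: C, bond orders sum to 2 (valence 4) → 2 H
  atom 7: C, bond orders sum to 1 (valence 4) → 3 H
  atom 8: C, bond orders sum to 4 (valence 4) → 0 H
  atom 9: C, bond orders sum to 3 (valence 4) → 1 H
  atom 10: C, bond orders sum to 3 (valence 4) → 1 H
  atom 11: C, bond orders sum to 3 (valence 4) → 1 H
  atom 12: C, bond orders sum to 3 (valence 4) → 1 H
  atom 13: C, bond orders sum to 3 (valence 4) → 1 H
Totals → C:11, H:15, N:1, O:1.

C11H15NO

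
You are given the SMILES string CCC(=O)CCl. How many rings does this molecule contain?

In SMILES, each pair of matching ring-closure digits denotes one ring-closing bond; the number of such bonds equals the number of independent rings.
Ring-closure bonds here: 0.

0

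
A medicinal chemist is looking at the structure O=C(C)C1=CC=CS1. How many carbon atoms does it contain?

Count every carbon token in the SMILES (each C, including those in ring-closure positions and inside branches).
Carbon count: 6.

6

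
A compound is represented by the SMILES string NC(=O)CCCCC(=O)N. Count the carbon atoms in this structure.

Count every carbon token in the SMILES (each C, including those in ring-closure positions and inside branches).
Carbon count: 6.

6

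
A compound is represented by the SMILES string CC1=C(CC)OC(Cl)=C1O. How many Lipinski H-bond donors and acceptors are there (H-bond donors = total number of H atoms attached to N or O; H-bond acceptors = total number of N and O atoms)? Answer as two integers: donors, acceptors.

Donors: find every N or O and count the H atoms it carries.
  atom 6 (O): bond orders sum to 2 → 0 H
  atom 10 (O): bond orders sum to 1 → 1 H
Lipinski HBD = 1.
Acceptors: N atoms = 0, O atoms = 2 → HBA = 2.

1, 2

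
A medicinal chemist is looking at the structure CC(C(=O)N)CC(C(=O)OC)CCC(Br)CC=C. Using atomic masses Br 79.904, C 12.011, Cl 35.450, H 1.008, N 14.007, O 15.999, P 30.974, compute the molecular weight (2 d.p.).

320.23 g/mol

First, the molecular formula is C13H22BrNO3 (counting implicit H from valence).
  Br: 1 × 79.904 = 79.904
  C: 13 × 12.011 = 156.143
  H: 22 × 1.008 = 22.176
  N: 1 × 14.007 = 14.007
  O: 3 × 15.999 = 47.997
Sum: 1×79.904 + 13×12.011 + 22×1.008 + 1×14.007 + 3×15.999 = 320.227 → 320.23 g/mol.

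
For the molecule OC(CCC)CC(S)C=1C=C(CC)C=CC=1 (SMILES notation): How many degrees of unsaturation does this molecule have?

Degree of unsaturation = (number of rings) + (number of π bonds).
Ring closures in the SMILES: 1.
π bonds: 3 double bonds (each 1 DoU) → 3 DoU from unsaturation.
Total DoU = 1 + 3 = 4.

4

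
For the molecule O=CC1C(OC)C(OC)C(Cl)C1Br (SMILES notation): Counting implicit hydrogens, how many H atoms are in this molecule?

Walk through each heavy atom and fill implicit hydrogens from standard valence (C 4, N 3, O 2, S 2, halogen 1):
  atom 1: O, bond orders sum to 2 (valence 2) → 0 H
  atom 2: C, bond orders sum to 3 (valence 4) → 1 H
  atom 3: C, bond orders sum to 3 (valence 4) → 1 H
  atom 4: C, bond orders sum to 3 (valence 4) → 1 H
  atom 5: O, bond orders sum to 2 (valence 2) → 0 H
  atom 6: C, bond orders sum to 1 (valence 4) → 3 H
  atom 7: C, bond orders sum to 3 (valence 4) → 1 H
  atom 8: O, bond orders sum to 2 (valence 2) → 0 H
  atom 9: C, bond orders sum to 1 (valence 4) → 3 H
  atom 10: C, bond orders sum to 3 (valence 4) → 1 H
  atom 11: Cl (halogen, monovalent) → 0 H
  atom 12: C, bond orders sum to 3 (valence 4) → 1 H
  atom 13: Br (halogen, monovalent) → 0 H
Total hydrogens: 12.

12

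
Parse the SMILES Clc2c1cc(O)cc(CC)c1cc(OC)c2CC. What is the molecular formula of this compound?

C15H17ClO2

Walk through each heavy atom and fill implicit hydrogens from standard valence (C 4, N 3, O 2, S 2, halogen 1); for lowercase aromatic atoms, an aromatic c carries 1 H when it has two neighbours and 0 H with three, and aromatic n carries 0 H:
  atom 1: Cl (halogen, monovalent) → 0 H
  atom 2: aromatic c, 3 neighbours → 0 H
  atom 3: aromatic c, 3 neighbours → 0 H
  atom 4: aromatic c, 2 neighbours → 1 H
  atom 5: aromatic c, 3 neighbours → 0 H
  atom 6: O, bond orders sum to 1 (valence 2) → 1 H
  atom 7: aromatic c, 2 neighbours → 1 H
  atom 8: aromatic c, 3 neighbours → 0 H
  atom 9: C, bond orders sum to 2 (valence 4) → 2 H
  atom 10: C, bond orders sum to 1 (valence 4) → 3 H
  atom 11: aromatic c, 3 neighbours → 0 H
  atom 12: aromatic c, 2 neighbours → 1 H
  atom 13: aromatic c, 3 neighbours → 0 H
  atom 14: O, bond orders sum to 2 (valence 2) → 0 H
  atom 15: C, bond orders sum to 1 (valence 4) → 3 H
  atom 16: aromatic c, 3 neighbours → 0 H
  atom 17: C, bond orders sum to 2 (valence 4) → 2 H
  atom 18: C, bond orders sum to 1 (valence 4) → 3 H
Totals → C:15, H:17, Cl:1, O:2.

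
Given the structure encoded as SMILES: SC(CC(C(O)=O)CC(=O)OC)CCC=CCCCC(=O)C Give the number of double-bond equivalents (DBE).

4

Molecular formula: C16H26O5S.
DoU = (2C + 2 + N − H − X) / 2, where X is the halogen count and O/S are ignored.
    = (2·16 + 2 + 0 − 26 − 0) / 2 = 8 / 2 = 4.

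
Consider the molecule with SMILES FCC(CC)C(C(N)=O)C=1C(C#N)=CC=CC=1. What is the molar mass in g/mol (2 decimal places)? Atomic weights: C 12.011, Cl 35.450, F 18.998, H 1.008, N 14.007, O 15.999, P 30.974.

First, the molecular formula is C13H15FN2O (counting implicit H from valence).
  C: 13 × 12.011 = 156.143
  F: 1 × 18.998 = 18.998
  H: 15 × 1.008 = 15.120
  N: 2 × 14.007 = 28.014
  O: 1 × 15.999 = 15.999
Sum: 13×12.011 + 1×18.998 + 15×1.008 + 2×14.007 + 1×15.999 = 234.274 → 234.27 g/mol.

234.27 g/mol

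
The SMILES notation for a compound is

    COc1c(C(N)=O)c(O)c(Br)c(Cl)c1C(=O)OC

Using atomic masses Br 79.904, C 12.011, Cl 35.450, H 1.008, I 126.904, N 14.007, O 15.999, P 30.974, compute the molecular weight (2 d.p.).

338.54 g/mol

First, the molecular formula is C10H9BrClNO5 (counting implicit H from valence).
  Br: 1 × 79.904 = 79.904
  C: 10 × 12.011 = 120.110
  Cl: 1 × 35.450 = 35.450
  H: 9 × 1.008 = 9.072
  N: 1 × 14.007 = 14.007
  O: 5 × 15.999 = 79.995
Sum: 1×79.904 + 10×12.011 + 1×35.450 + 9×1.008 + 1×14.007 + 5×15.999 = 338.538 → 338.54 g/mol.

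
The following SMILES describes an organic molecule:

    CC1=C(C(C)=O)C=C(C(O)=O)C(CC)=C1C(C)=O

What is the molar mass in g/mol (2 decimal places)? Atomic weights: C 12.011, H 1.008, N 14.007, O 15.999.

First, the molecular formula is C14H16O4 (counting implicit H from valence).
  C: 14 × 12.011 = 168.154
  H: 16 × 1.008 = 16.128
  O: 4 × 15.999 = 63.996
Sum: 14×12.011 + 16×1.008 + 4×15.999 = 248.278 → 248.28 g/mol.

248.28 g/mol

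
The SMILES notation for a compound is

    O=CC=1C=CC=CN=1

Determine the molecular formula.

Walk through each heavy atom and fill implicit hydrogens from standard valence (C 4, N 3, O 2, S 2, halogen 1):
  atom 1: O, bond orders sum to 2 (valence 2) → 0 H
  atom 2: C, bond orders sum to 3 (valence 4) → 1 H
  atom 3: C, bond orders sum to 4 (valence 4) → 0 H
  atom 4: C, bond orders sum to 3 (valence 4) → 1 H
  atom 5: C, bond orders sum to 3 (valence 4) → 1 H
  atom 6: C, bond orders sum to 3 (valence 4) → 1 H
  atom 7: C, bond orders sum to 3 (valence 4) → 1 H
  atom 8: N, bond orders sum to 3 (valence 3) → 0 H
Totals → C:6, H:5, N:1, O:1.
In Hill order: C6H5NO.

C6H5NO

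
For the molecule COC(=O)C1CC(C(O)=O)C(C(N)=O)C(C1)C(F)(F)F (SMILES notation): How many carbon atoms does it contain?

11

Count every carbon token in the SMILES (each C, including those in ring-closure positions and inside branches).
Carbon count: 11.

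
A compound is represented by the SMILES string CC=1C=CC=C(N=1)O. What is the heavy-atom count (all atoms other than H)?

8

Every atom symbol written in the SMILES (organic subset) is one heavy atom; implicit H are not written.
Heavy atoms by element → C:6, N:1, O:1.
Total: 8.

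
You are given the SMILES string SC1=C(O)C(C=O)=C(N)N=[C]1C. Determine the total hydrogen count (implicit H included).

Walk through each heavy atom and fill implicit hydrogens from standard valence (C 4, N 3, O 2, S 2, halogen 1):
  atom 1: S, bond orders sum to 1 (valence 2) → 1 H
  atom 2: C, bond orders sum to 4 (valence 4) → 0 H
  atom 3: C, bond orders sum to 4 (valence 4) → 0 H
  atom 4: O, bond orders sum to 1 (valence 2) → 1 H
  atom 5: C, bond orders sum to 4 (valence 4) → 0 H
  atom 6: C, bond orders sum to 3 (valence 4) → 1 H
  atom 7: O, bond orders sum to 2 (valence 2) → 0 H
  atom 8: C, bond orders sum to 4 (valence 4) → 0 H
  atom 9: N, bond orders sum to 1 (valence 3) → 2 H
  atom 10: N, bond orders sum to 3 (valence 3) → 0 H
  atom 11: C with explicit H count 0
  atom 12: C, bond orders sum to 1 (valence 4) → 3 H
Total hydrogens: 8.

8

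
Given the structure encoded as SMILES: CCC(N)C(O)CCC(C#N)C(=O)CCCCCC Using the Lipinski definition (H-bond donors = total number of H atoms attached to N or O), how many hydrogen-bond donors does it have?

Donors: find every N or O and count the H atoms it carries.
  atom 4 (N): bond orders sum to 1 → 2 H
  atom 6 (O): bond orders sum to 1 → 1 H
  atom 11 (N): bond orders sum to 3 → 0 H
  atom 13 (O): bond orders sum to 2 → 0 H
Lipinski HBD = 3.

3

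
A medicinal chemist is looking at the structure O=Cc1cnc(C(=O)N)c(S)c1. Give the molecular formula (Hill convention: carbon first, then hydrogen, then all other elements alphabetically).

C7H6N2O2S

Walk through each heavy atom and fill implicit hydrogens from standard valence (C 4, N 3, O 2, S 2, halogen 1); for lowercase aromatic atoms, an aromatic c carries 1 H when it has two neighbours and 0 H with three, and aromatic n carries 0 H:
  atom 1: O, bond orders sum to 2 (valence 2) → 0 H
  atom 2: C, bond orders sum to 3 (valence 4) → 1 H
  atom 3: aromatic c, 3 neighbours → 0 H
  atom 4: aromatic c, 2 neighbours → 1 H
  atom 5: aromatic n, 2 neighbours → 0 H
  atom 6: aromatic c, 3 neighbours → 0 H
  atom 7: C, bond orders sum to 4 (valence 4) → 0 H
  atom 8: O, bond orders sum to 2 (valence 2) → 0 H
  atom 9: N, bond orders sum to 1 (valence 3) → 2 H
  atom 10: aromatic c, 3 neighbours → 0 H
  atom 11: S, bond orders sum to 1 (valence 2) → 1 H
  atom 12: aromatic c, 2 neighbours → 1 H
Totals → C:7, H:6, N:2, O:2, S:1.
In Hill order: C7H6N2O2S.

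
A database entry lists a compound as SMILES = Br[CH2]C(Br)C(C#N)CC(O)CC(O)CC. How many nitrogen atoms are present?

Scan the SMILES for N atoms (remember two-letter symbols like Cl and Br are single atoms).
Nitrogen count: 1.

1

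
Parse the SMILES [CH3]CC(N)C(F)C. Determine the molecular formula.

Walk through each heavy atom and fill implicit hydrogens from standard valence (C 4, N 3, O 2, S 2, halogen 1):
  atom 1: C with explicit H count 3
  atom 2: C, bond orders sum to 2 (valence 4) → 2 H
  atom 3: C, bond orders sum to 3 (valence 4) → 1 H
  atom 4: N, bond orders sum to 1 (valence 3) → 2 H
  atom 5: C, bond orders sum to 3 (valence 4) → 1 H
  atom 6: F (halogen, monovalent) → 0 H
  atom 7: C, bond orders sum to 1 (valence 4) → 3 H
Totals → C:5, H:12, F:1, N:1.

C5H12FN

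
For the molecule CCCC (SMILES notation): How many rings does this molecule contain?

0

In SMILES, each pair of matching ring-closure digits denotes one ring-closing bond; the number of such bonds equals the number of independent rings.
Ring-closure bonds here: 0.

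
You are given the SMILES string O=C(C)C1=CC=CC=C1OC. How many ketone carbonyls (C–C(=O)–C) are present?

The ketone motif appears at heavy-atom position 2 in the SMILES.
Other groups present: 1 ether.
Ketone count: 1.

1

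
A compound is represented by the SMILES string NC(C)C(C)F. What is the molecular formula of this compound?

C4H10FN

Walk through each heavy atom and fill implicit hydrogens from standard valence (C 4, N 3, O 2, S 2, halogen 1):
  atom 1: N, bond orders sum to 1 (valence 3) → 2 H
  atom 2: C, bond orders sum to 3 (valence 4) → 1 H
  atom 3: C, bond orders sum to 1 (valence 4) → 3 H
  atom 4: C, bond orders sum to 3 (valence 4) → 1 H
  atom 5: C, bond orders sum to 1 (valence 4) → 3 H
  atom 6: F (halogen, monovalent) → 0 H
Totals → C:4, H:10, F:1, N:1.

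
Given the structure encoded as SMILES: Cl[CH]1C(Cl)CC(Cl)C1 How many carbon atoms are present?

Count every carbon token in the SMILES (each C, including those in ring-closure positions and inside branches).
Carbon count: 5.

5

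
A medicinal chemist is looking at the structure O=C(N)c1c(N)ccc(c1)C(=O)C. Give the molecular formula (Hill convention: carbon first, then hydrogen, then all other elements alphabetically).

Walk through each heavy atom and fill implicit hydrogens from standard valence (C 4, N 3, O 2, S 2, halogen 1); for lowercase aromatic atoms, an aromatic c carries 1 H when it has two neighbours and 0 H with three, and aromatic n carries 0 H:
  atom 1: O, bond orders sum to 2 (valence 2) → 0 H
  atom 2: C, bond orders sum to 4 (valence 4) → 0 H
  atom 3: N, bond orders sum to 1 (valence 3) → 2 H
  atom 4: aromatic c, 3 neighbours → 0 H
  atom 5: aromatic c, 3 neighbours → 0 H
  atom 6: N, bond orders sum to 1 (valence 3) → 2 H
  atom 7: aromatic c, 2 neighbours → 1 H
  atom 8: aromatic c, 2 neighbours → 1 H
  atom 9: aromatic c, 3 neighbours → 0 H
  atom 10: aromatic c, 2 neighbours → 1 H
  atom 11: C, bond orders sum to 4 (valence 4) → 0 H
  atom 12: O, bond orders sum to 2 (valence 2) → 0 H
  atom 13: C, bond orders sum to 1 (valence 4) → 3 H
Totals → C:9, H:10, N:2, O:2.
In Hill order: C9H10N2O2.

C9H10N2O2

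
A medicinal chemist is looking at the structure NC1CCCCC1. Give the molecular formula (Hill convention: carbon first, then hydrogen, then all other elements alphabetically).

C6H13N

Walk through each heavy atom and fill implicit hydrogens from standard valence (C 4, N 3, O 2, S 2, halogen 1):
  atom 1: N, bond orders sum to 1 (valence 3) → 2 H
  atom 2: C, bond orders sum to 3 (valence 4) → 1 H
  atom 3: C, bond orders sum to 2 (valence 4) → 2 H
  atom 4: C, bond orders sum to 2 (valence 4) → 2 H
  atom 5: C, bond orders sum to 2 (valence 4) → 2 H
  atom 6: C, bond orders sum to 2 (valence 4) → 2 H
  atom 7: C, bond orders sum to 2 (valence 4) → 2 H
Totals → C:6, H:13, N:1.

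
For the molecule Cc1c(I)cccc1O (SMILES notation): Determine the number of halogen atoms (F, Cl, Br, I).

Halogen atoms appear at heavy-atom position 4 (1×I).
Other groups present: 1 hydroxyl.
Halogen count: 1.

1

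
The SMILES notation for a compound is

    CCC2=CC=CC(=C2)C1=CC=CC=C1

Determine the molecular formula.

Walk through each heavy atom and fill implicit hydrogens from standard valence (C 4, N 3, O 2, S 2, halogen 1):
  atom 1: C, bond orders sum to 1 (valence 4) → 3 H
  atom 2: C, bond orders sum to 2 (valence 4) → 2 H
  atom 3: C, bond orders sum to 4 (valence 4) → 0 H
  atom 4: C, bond orders sum to 3 (valence 4) → 1 H
  atom 5: C, bond orders sum to 3 (valence 4) → 1 H
  atom 6: C, bond orders sum to 3 (valence 4) → 1 H
  atom 7: C, bond orders sum to 4 (valence 4) → 0 H
  atom 8: C, bond orders sum to 3 (valence 4) → 1 H
  atom 9: C, bond orders sum to 4 (valence 4) → 0 H
  atom 10: C, bond orders sum to 3 (valence 4) → 1 H
  atom 11: C, bond orders sum to 3 (valence 4) → 1 H
  atom 12: C, bond orders sum to 3 (valence 4) → 1 H
  atom 13: C, bond orders sum to 3 (valence 4) → 1 H
  atom 14: C, bond orders sum to 3 (valence 4) → 1 H
Totals → C:14, H:14.
In Hill order: C14H14.

C14H14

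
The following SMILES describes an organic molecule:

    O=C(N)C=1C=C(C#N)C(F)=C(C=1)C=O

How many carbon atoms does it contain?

Count every carbon token in the SMILES (each C, including those in ring-closure positions and inside branches).
Carbon count: 9.

9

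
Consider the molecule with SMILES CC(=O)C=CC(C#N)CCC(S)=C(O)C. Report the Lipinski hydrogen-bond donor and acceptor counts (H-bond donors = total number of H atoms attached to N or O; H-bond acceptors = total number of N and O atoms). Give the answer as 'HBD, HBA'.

Donors: find every N or O and count the H atoms it carries.
  atom 3 (O): bond orders sum to 2 → 0 H
  atom 8 (N): bond orders sum to 3 → 0 H
  atom 14 (O): bond orders sum to 1 → 1 H
Lipinski HBD = 1.
Acceptors: N atoms = 1, O atoms = 2 → HBA = 3.

1, 3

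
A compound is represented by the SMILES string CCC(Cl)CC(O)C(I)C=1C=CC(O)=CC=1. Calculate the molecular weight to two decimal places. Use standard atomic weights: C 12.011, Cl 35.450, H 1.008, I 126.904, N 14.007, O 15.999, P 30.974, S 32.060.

354.61 g/mol

First, the molecular formula is C12H16ClIO2 (counting implicit H from valence).
  C: 12 × 12.011 = 144.132
  Cl: 1 × 35.450 = 35.450
  H: 16 × 1.008 = 16.128
  I: 1 × 126.904 = 126.904
  O: 2 × 15.999 = 31.998
Sum: 12×12.011 + 1×35.450 + 16×1.008 + 1×126.904 + 2×15.999 = 354.612 → 354.61 g/mol.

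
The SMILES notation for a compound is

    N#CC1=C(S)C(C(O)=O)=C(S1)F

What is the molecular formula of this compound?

Walk through each heavy atom and fill implicit hydrogens from standard valence (C 4, N 3, O 2, S 2, halogen 1):
  atom 1: N, bond orders sum to 3 (valence 3) → 0 H
  atom 2: C, bond orders sum to 4 (valence 4) → 0 H
  atom 3: C, bond orders sum to 4 (valence 4) → 0 H
  atom 4: C, bond orders sum to 4 (valence 4) → 0 H
  atom 5: S, bond orders sum to 1 (valence 2) → 1 H
  atom 6: C, bond orders sum to 4 (valence 4) → 0 H
  atom 7: C, bond orders sum to 4 (valence 4) → 0 H
  atom 8: O, bond orders sum to 1 (valence 2) → 1 H
  atom 9: O, bond orders sum to 2 (valence 2) → 0 H
  atom 10: C, bond orders sum to 4 (valence 4) → 0 H
  atom 11: S, bond orders sum to 2 (valence 2) → 0 H
  atom 12: F (halogen, monovalent) → 0 H
Totals → C:6, H:2, F:1, N:1, O:2, S:2.

C6H2FNO2S2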